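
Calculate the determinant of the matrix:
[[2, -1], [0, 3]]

For a 2×2 matrix [[a, b], [c, d]], det = ad - bc
det = (2)(3) - (-1)(0) = 6 - 0 = 6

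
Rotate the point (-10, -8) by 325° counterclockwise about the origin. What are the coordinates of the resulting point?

Rotation matrix for 325°: [[cos 325°, -sin 325°], [sin 325°, cos 325°]] ≈ [[0.819152, 0.573576], [-0.573576, 0.819152]]
[[0.819152, 0.573576], [-0.573576, 0.819152]] × [-10, -8]ᵀ ≈ [-12.7801, -0.8175]ᵀ
Result: (-12.7801, -0.8175)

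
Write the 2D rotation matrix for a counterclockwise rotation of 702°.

Rotation matrix formula: [[cos θ, -sin θ], [sin θ, cos θ]]
For θ = 702°:
cos(702°) = 0.9511
sin(702°) = -0.3090
Result: [[0.9511, 0.3090], [-0.3090, 0.9511]]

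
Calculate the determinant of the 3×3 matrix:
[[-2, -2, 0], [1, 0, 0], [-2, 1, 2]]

Expansion along first row:
det = -2·det([[0,0],[1,2]]) - -2·det([[1,0],[-2,2]]) + 0·det([[1,0],[-2,1]])
    = -2·(0·2 - 0·1) - -2·(1·2 - 0·-2) + 0·(1·1 - 0·-2)
    = -2·0 - -2·2 + 0·1
    = 0 + 4 + 0 = 4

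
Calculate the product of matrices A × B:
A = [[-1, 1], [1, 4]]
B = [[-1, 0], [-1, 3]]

Matrix multiplication:
C[0][0] = -1×-1 + 1×-1 = 0
C[0][1] = -1×0 + 1×3 = 3
C[1][0] = 1×-1 + 4×-1 = -5
C[1][1] = 1×0 + 4×3 = 12
Result: [[0, 3], [-5, 12]]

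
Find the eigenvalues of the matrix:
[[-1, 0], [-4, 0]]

Characteristic equation: det(A - λI) = 0
λ² - (trace)λ + (det) = 0
trace = -1 + 0 = -1, det = (-1)(0) - (0)(-4) = 0
λ² - (-1)λ + (0) = 0
λ = (-1 ± √((-1)² - 4·(0))) / 2 = (-1 ± √1) / 2
Solving: λ = -1, 0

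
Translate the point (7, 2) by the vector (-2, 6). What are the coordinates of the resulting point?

Translation by (-2, 6) (homogeneous matrix [[1, 0, -2], [0, 1, 6], [0, 0, 1]]):
x' = 7 + -2 = 5
y' = 2 + 6 = 8
Result: (5, 8)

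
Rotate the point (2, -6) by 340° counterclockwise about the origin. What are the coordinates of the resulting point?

Rotation matrix for 340°: [[cos 340°, -sin 340°], [sin 340°, cos 340°]] ≈ [[0.939693, 0.342020], [-0.342020, 0.939693]]
[[0.939693, 0.342020], [-0.342020, 0.939693]] × [2, -6]ᵀ ≈ [-0.1727, -6.3222]ᵀ
Result: (-0.1727, -6.3222)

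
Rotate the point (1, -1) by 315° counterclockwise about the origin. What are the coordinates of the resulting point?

Rotation matrix for 315°: [[cos 315°, -sin 315°], [sin 315°, cos 315°]] ≈ [[0.707107, 0.707107], [-0.707107, 0.707107]]
[[0.707107, 0.707107], [-0.707107, 0.707107]] × [1, -1]ᵀ ≈ [0, -1.4142]ᵀ
Result: (0, -1.4142)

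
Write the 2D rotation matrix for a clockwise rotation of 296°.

Rotation matrix formula: [[cos θ, -sin θ], [sin θ, cos θ]]
A clockwise rotation by 296° is equivalent to a counterclockwise rotation by -296°.
For θ = -296°:
cos(-296°) = 0.4384
sin(-296°) = 0.8988
Result: [[0.4384, -0.8988], [0.8988, 0.4384]]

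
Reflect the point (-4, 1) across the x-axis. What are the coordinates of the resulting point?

Reflection across x-axis: (-4, 1) → (-4, -1)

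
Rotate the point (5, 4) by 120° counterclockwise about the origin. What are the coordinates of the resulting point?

Rotation matrix for 120°: [[cos 120°, -sin 120°], [sin 120°, cos 120°]] ≈ [[-0.500000, -0.866025], [0.866025, -0.500000]]
[[-0.500000, -0.866025], [0.866025, -0.500000]] × [5, 4]ᵀ ≈ [-5.9641, 2.3301]ᵀ
Result: (-5.9641, 2.3301)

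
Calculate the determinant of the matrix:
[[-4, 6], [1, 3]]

For a 2×2 matrix [[a, b], [c, d]], det = ad - bc
det = (-4)(3) - (6)(1) = -12 - 6 = -18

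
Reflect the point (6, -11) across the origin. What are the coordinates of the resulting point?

Reflection across origin: (6, -11) → (-6, 11)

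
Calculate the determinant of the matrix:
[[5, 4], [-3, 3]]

For a 2×2 matrix [[a, b], [c, d]], det = ad - bc
det = (5)(3) - (4)(-3) = 15 - -12 = 27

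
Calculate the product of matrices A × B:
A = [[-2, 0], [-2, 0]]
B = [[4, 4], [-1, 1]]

Matrix multiplication:
C[0][0] = -2×4 + 0×-1 = -8
C[0][1] = -2×4 + 0×1 = -8
C[1][0] = -2×4 + 0×-1 = -8
C[1][1] = -2×4 + 0×1 = -8
Result: [[-8, -8], [-8, -8]]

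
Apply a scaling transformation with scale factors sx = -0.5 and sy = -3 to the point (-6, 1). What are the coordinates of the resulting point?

Scaling matrix:
[[-0.50, 0], [0, -3]]
Result: (-6 × -0.5, 1 × -3) = (3, -3)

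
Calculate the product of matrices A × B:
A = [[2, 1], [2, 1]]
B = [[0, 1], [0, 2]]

Matrix multiplication:
C[0][0] = 2×0 + 1×0 = 0
C[0][1] = 2×1 + 1×2 = 4
C[1][0] = 2×0 + 1×0 = 0
C[1][1] = 2×1 + 1×2 = 4
Result: [[0, 4], [0, 4]]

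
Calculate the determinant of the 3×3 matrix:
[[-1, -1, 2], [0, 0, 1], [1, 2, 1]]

Expansion along first row:
det = -1·det([[0,1],[2,1]]) - -1·det([[0,1],[1,1]]) + 2·det([[0,0],[1,2]])
    = -1·(0·1 - 1·2) - -1·(0·1 - 1·1) + 2·(0·2 - 0·1)
    = -1·-2 - -1·-1 + 2·0
    = 2 + -1 + 0 = 1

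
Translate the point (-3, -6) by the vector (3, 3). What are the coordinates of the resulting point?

Translation by (3, 3) (homogeneous matrix [[1, 0, 3], [0, 1, 3], [0, 0, 1]]):
x' = -3 + 3 = 0
y' = -6 + 3 = -3
Result: (0, -3)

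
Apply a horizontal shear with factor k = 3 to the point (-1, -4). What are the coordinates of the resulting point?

Shear matrix for horizontal shear with factor k = 3:
[[1, 3], [0, 1]]
Result: (-1, -4) → (-13, -4)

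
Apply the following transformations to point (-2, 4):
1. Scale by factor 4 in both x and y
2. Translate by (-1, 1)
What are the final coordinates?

Step 1: Scale (-2, 4) by 4 → (-8, 16)
Step 2: Translate by (-1, 1) → (-9, 17)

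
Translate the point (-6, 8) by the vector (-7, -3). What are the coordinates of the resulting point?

Translation by (-7, -3) (homogeneous matrix [[1, 0, -7], [0, 1, -3], [0, 0, 1]]):
x' = -6 + -7 = -13
y' = 8 + -3 = 5
Result: (-13, 5)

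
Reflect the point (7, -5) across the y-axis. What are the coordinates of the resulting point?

Reflection across y-axis: (7, -5) → (-7, -5)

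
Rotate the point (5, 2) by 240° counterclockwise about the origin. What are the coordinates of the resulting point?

Rotation matrix for 240°: [[cos 240°, -sin 240°], [sin 240°, cos 240°]] ≈ [[-0.500000, 0.866025], [-0.866025, -0.500000]]
[[-0.500000, 0.866025], [-0.866025, -0.500000]] × [5, 2]ᵀ ≈ [-0.7679, -5.3301]ᵀ
Result: (-0.7679, -5.3301)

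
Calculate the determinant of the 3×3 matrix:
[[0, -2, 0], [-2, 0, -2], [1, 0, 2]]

Expansion along first row:
det = 0·det([[0,-2],[0,2]]) - -2·det([[-2,-2],[1,2]]) + 0·det([[-2,0],[1,0]])
    = 0·(0·2 - -2·0) - -2·(-2·2 - -2·1) + 0·(-2·0 - 0·1)
    = 0·0 - -2·-2 + 0·0
    = 0 + -4 + 0 = -4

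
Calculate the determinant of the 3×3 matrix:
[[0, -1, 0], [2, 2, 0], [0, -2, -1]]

Expansion along first row:
det = 0·det([[2,0],[-2,-1]]) - -1·det([[2,0],[0,-1]]) + 0·det([[2,2],[0,-2]])
    = 0·(2·-1 - 0·-2) - -1·(2·-1 - 0·0) + 0·(2·-2 - 2·0)
    = 0·-2 - -1·-2 + 0·-4
    = 0 + -2 + 0 = -2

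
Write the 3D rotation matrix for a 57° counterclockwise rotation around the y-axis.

Rotation matrix for counterclockwise 57° around y-axis:
cos(57°) = 0.5446, sin(57°) = 0.8387
Result: [[0.5446, 0, 0.8387], [0, 1, 0], [-0.8387, 0, 0.5446]]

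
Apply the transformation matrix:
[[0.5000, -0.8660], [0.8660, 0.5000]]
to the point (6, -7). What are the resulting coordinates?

Matrix multiplication:
[[0.5000, -0.8660], [0.8660, 0.5000]] × [6, -7]ᵀ
= [(0.5000)(6) + (-0.8660)(-7), (0.8660)(6) + (0.5000)(-7)]ᵀ
= [9.0620, 1.6960]ᵀ
Result: (9.0620, 1.6960)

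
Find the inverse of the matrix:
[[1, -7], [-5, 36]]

For [[a,b],[c,d]], inverse = (1/det)·[[d,-b],[-c,a]]
det = (1)(36) - (-7)(-5) = 36 - 35 = 1
Inverse = [[36, 7], [5, 1]]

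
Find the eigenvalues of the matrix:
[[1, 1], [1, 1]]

Characteristic equation: det(A - λI) = 0
λ² - (trace)λ + (det) = 0
trace = 1 + 1 = 2, det = (1)(1) - (1)(1) = 0
λ² - (2)λ + (0) = 0
λ = (2 ± √((2)² - 4·(0))) / 2 = (2 ± √4) / 2
Solving: λ = 0, 2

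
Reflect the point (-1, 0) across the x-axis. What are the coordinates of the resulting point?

Reflection across x-axis: (-1, 0) → (-1, 0)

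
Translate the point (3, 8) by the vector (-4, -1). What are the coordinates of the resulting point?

Translation by (-4, -1) (homogeneous matrix [[1, 0, -4], [0, 1, -1], [0, 0, 1]]):
x' = 3 + -4 = -1
y' = 8 + -1 = 7
Result: (-1, 7)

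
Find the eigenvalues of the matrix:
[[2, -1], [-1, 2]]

Characteristic equation: det(A - λI) = 0
λ² - (trace)λ + (det) = 0
trace = 2 + 2 = 4, det = (2)(2) - (-1)(-1) = 3
λ² - (4)λ + (3) = 0
λ = (4 ± √((4)² - 4·(3))) / 2 = (4 ± √4) / 2
Solving: λ = 1, 3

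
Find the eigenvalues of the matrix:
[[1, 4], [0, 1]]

Characteristic equation: det(A - λI) = 0
λ² - (trace)λ + (det) = 0
trace = 1 + 1 = 2, det = (1)(1) - (4)(0) = 1
λ² - (2)λ + (1) = 0
λ = (2 ± √((2)² - 4·(1))) / 2 = (2 ± √0) / 2
Solving: λ = 1, 1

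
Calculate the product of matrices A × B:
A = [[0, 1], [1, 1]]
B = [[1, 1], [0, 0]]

Matrix multiplication:
C[0][0] = 0×1 + 1×0 = 0
C[0][1] = 0×1 + 1×0 = 0
C[1][0] = 1×1 + 1×0 = 1
C[1][1] = 1×1 + 1×0 = 1
Result: [[0, 0], [1, 1]]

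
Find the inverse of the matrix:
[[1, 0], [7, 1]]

For [[a,b],[c,d]], inverse = (1/det)·[[d,-b],[-c,a]]
det = (1)(1) - (0)(7) = 1 - 0 = 1
Inverse = [[1, 0], [-7, 1]]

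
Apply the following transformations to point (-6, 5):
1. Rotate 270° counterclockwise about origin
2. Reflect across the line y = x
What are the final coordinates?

Step 1: Rotate 270° → (5, 6)
Step 2: Reflect across line y = x → (6, 5)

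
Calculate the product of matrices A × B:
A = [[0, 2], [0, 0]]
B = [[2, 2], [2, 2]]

Matrix multiplication:
C[0][0] = 0×2 + 2×2 = 4
C[0][1] = 0×2 + 2×2 = 4
C[1][0] = 0×2 + 0×2 = 0
C[1][1] = 0×2 + 0×2 = 0
Result: [[4, 4], [0, 0]]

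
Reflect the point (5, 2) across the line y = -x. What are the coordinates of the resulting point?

Reflection across line y = -x: (5, 2) → (-2, -5)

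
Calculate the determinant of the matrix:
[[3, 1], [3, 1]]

For a 2×2 matrix [[a, b], [c, d]], det = ad - bc
det = (3)(1) - (1)(3) = 3 - 3 = 0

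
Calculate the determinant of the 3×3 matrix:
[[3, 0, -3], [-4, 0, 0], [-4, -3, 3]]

Expansion along first row:
det = 3·det([[0,0],[-3,3]]) - 0·det([[-4,0],[-4,3]]) + -3·det([[-4,0],[-4,-3]])
    = 3·(0·3 - 0·-3) - 0·(-4·3 - 0·-4) + -3·(-4·-3 - 0·-4)
    = 3·0 - 0·-12 + -3·12
    = 0 + 0 + -36 = -36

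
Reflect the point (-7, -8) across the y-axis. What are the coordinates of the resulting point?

Reflection across y-axis: (-7, -8) → (7, -8)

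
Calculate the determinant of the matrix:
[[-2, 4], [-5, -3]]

For a 2×2 matrix [[a, b], [c, d]], det = ad - bc
det = (-2)(-3) - (4)(-5) = 6 - -20 = 26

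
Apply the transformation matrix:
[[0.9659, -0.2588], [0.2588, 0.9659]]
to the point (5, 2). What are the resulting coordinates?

Matrix multiplication:
[[0.9659, -0.2588], [0.2588, 0.9659]] × [5, 2]ᵀ
= [(0.9659)(5) + (-0.2588)(2), (0.2588)(5) + (0.9659)(2)]ᵀ
= [4.3119, 3.2258]ᵀ
Result: (4.3119, 3.2258)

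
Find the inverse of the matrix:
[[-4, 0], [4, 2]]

For [[a,b],[c,d]], inverse = (1/det)·[[d,-b],[-c,a]]
det = (-4)(2) - (0)(4) = -8 - 0 = -8
Inverse = (1/-8)·[[2, 0], [-4, -4]]
= [[-1/4, 0], [1/2, 1/2]]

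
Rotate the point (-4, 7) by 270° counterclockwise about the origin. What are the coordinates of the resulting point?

Rotation matrix for 270°: [[cos 270°, -sin 270°], [sin 270°, cos 270°]] = [[0, 1], [-1, 0]]
[[0, 1], [-1, 0]] × [-4, 7]ᵀ = [7, 4]ᵀ
Result: (7, 4)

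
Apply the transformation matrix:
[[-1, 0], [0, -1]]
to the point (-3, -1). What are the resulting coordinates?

Matrix multiplication:
[[-1, 0], [0, -1]] × [-3, -1]ᵀ
= [(-1)(-3) + (0)(-1), (0)(-3) + (-1)(-1)]ᵀ
= [3, 1]ᵀ
Result: (3, 1)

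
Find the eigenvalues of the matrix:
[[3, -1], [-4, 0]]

Characteristic equation: det(A - λI) = 0
λ² - (trace)λ + (det) = 0
trace = 3 + 0 = 3, det = (3)(0) - (-1)(-4) = -4
λ² - (3)λ + (-4) = 0
λ = (3 ± √((3)² - 4·(-4))) / 2 = (3 ± √25) / 2
Solving: λ = -1, 4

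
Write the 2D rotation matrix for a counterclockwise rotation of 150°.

Rotation matrix formula: [[cos θ, -sin θ], [sin θ, cos θ]]
For θ = 150°:
cos(150°) = -√3/2
sin(150°) = 1/2
Result: [[-√3/2, -1/2], [1/2, -√3/2]]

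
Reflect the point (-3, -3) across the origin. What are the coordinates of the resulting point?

Reflection across origin: (-3, -3) → (3, 3)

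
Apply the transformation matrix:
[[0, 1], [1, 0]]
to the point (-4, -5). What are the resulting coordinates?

Matrix multiplication:
[[0, 1], [1, 0]] × [-4, -5]ᵀ
= [(0)(-4) + (1)(-5), (1)(-4) + (0)(-5)]ᵀ
= [-5, -4]ᵀ
Result: (-5, -4)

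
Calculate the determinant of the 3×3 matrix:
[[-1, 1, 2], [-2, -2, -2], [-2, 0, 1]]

Expansion along first row:
det = -1·det([[-2,-2],[0,1]]) - 1·det([[-2,-2],[-2,1]]) + 2·det([[-2,-2],[-2,0]])
    = -1·(-2·1 - -2·0) - 1·(-2·1 - -2·-2) + 2·(-2·0 - -2·-2)
    = -1·-2 - 1·-6 + 2·-4
    = 2 + 6 + -8 = 0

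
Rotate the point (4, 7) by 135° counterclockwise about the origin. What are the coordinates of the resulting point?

Rotation matrix for 135°: [[cos 135°, -sin 135°], [sin 135°, cos 135°]] ≈ [[-0.707107, -0.707107], [0.707107, -0.707107]]
[[-0.707107, -0.707107], [0.707107, -0.707107]] × [4, 7]ᵀ ≈ [-7.7782, -2.1213]ᵀ
Result: (-7.7782, -2.1213)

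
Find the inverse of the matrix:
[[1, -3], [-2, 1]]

For [[a,b],[c,d]], inverse = (1/det)·[[d,-b],[-c,a]]
det = (1)(1) - (-3)(-2) = 1 - 6 = -5
Inverse = (1/-5)·[[1, 3], [2, 1]]
= [[-1/5, -3/5], [-2/5, -1/5]]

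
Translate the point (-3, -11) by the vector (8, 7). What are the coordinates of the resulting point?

Translation by (8, 7) (homogeneous matrix [[1, 0, 8], [0, 1, 7], [0, 0, 1]]):
x' = -3 + 8 = 5
y' = -11 + 7 = -4
Result: (5, -4)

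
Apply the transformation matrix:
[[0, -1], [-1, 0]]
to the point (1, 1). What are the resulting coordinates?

Matrix multiplication:
[[0, -1], [-1, 0]] × [1, 1]ᵀ
= [(0)(1) + (-1)(1), (-1)(1) + (0)(1)]ᵀ
= [-1, -1]ᵀ
Result: (-1, -1)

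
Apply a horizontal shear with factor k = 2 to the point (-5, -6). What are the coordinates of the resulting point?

Shear matrix for horizontal shear with factor k = 2:
[[1, 2], [0, 1]]
Result: (-5, -6) → (-17, -6)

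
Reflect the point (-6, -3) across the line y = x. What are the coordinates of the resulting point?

Reflection across line y = x: (-6, -3) → (-3, -6)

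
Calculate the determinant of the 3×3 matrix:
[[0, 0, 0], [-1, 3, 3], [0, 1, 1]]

Expansion along first row:
det = 0·det([[3,3],[1,1]]) - 0·det([[-1,3],[0,1]]) + 0·det([[-1,3],[0,1]])
    = 0·(3·1 - 3·1) - 0·(-1·1 - 3·0) + 0·(-1·1 - 3·0)
    = 0·0 - 0·-1 + 0·-1
    = 0 + 0 + 0 = 0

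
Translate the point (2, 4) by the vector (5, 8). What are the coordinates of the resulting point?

Translation by (5, 8) (homogeneous matrix [[1, 0, 5], [0, 1, 8], [0, 0, 1]]):
x' = 2 + 5 = 7
y' = 4 + 8 = 12
Result: (7, 12)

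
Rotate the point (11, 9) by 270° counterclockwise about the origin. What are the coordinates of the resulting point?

Rotation matrix for 270°: [[cos 270°, -sin 270°], [sin 270°, cos 270°]] = [[0, 1], [-1, 0]]
[[0, 1], [-1, 0]] × [11, 9]ᵀ = [9, -11]ᵀ
Result: (9, -11)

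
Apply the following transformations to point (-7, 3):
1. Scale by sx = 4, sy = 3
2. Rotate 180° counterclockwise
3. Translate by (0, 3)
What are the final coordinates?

Step 1: Scale → (-28, 9)
Step 2: Rotate 180° → (28, -9)
Step 3: Translate → (28, -6)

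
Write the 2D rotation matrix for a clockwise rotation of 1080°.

Rotation matrix formula: [[cos θ, -sin θ], [sin θ, cos θ]]
A clockwise rotation by 1080° is equivalent to a counterclockwise rotation by -1080°.
For θ = -1080°:
cos(-1080°) = 1
sin(-1080°) = 0
Result: [[1, 0], [0, 1]]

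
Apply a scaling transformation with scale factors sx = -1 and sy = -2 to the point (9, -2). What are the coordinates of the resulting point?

Scaling matrix:
[[-1, 0], [0, -2]]
Result: (9 × -1, -2 × -2) = (-9, 4)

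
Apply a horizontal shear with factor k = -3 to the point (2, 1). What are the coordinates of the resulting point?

Shear matrix for horizontal shear with factor k = -3:
[[1, -3], [0, 1]]
Result: (2, 1) → (-1, 1)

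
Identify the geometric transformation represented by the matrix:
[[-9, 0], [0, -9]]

This matrix represents: uniform scaling by factor -9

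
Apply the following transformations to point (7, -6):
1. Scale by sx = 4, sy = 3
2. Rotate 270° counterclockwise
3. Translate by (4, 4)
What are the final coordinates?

Step 1: Scale → (28, -18)
Step 2: Rotate 270° → (-18, -28)
Step 3: Translate → (-14, -24)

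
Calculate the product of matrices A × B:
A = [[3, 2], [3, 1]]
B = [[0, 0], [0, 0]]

Matrix multiplication:
C[0][0] = 3×0 + 2×0 = 0
C[0][1] = 3×0 + 2×0 = 0
C[1][0] = 3×0 + 1×0 = 0
C[1][1] = 3×0 + 1×0 = 0
Result: [[0, 0], [0, 0]]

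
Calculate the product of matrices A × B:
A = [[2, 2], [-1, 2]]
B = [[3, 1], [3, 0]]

Matrix multiplication:
C[0][0] = 2×3 + 2×3 = 12
C[0][1] = 2×1 + 2×0 = 2
C[1][0] = -1×3 + 2×3 = 3
C[1][1] = -1×1 + 2×0 = -1
Result: [[12, 2], [3, -1]]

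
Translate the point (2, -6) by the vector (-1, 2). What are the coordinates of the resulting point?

Translation by (-1, 2) (homogeneous matrix [[1, 0, -1], [0, 1, 2], [0, 0, 1]]):
x' = 2 + -1 = 1
y' = -6 + 2 = -4
Result: (1, -4)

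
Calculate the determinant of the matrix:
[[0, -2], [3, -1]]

For a 2×2 matrix [[a, b], [c, d]], det = ad - bc
det = (0)(-1) - (-2)(3) = 0 - -6 = 6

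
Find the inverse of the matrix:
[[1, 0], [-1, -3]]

For [[a,b],[c,d]], inverse = (1/det)·[[d,-b],[-c,a]]
det = (1)(-3) - (0)(-1) = -3 - 0 = -3
Inverse = (1/-3)·[[-3, 0], [1, 1]]
= [[1, 0], [-1/3, -1/3]]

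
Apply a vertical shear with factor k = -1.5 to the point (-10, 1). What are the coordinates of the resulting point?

Shear matrix for vertical shear with factor k = -1.5:
[[1, 0], [-1.50, 1]]
Result: (-10, 1) → (-10, 16)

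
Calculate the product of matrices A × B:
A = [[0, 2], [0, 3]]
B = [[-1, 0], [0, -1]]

Matrix multiplication:
C[0][0] = 0×-1 + 2×0 = 0
C[0][1] = 0×0 + 2×-1 = -2
C[1][0] = 0×-1 + 3×0 = 0
C[1][1] = 0×0 + 3×-1 = -3
Result: [[0, -2], [0, -3]]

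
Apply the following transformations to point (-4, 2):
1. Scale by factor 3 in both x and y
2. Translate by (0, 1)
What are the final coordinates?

Step 1: Scale (-4, 2) by 3 → (-12, 6)
Step 2: Translate by (0, 1) → (-12, 7)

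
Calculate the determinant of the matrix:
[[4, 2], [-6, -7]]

For a 2×2 matrix [[a, b], [c, d]], det = ad - bc
det = (4)(-7) - (2)(-6) = -28 - -12 = -16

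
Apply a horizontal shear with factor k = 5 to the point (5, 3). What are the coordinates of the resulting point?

Shear matrix for horizontal shear with factor k = 5:
[[1, 5], [0, 1]]
Result: (5, 3) → (20, 3)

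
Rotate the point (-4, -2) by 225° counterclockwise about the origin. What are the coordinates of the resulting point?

Rotation matrix for 225°: [[cos 225°, -sin 225°], [sin 225°, cos 225°]] ≈ [[-0.707107, 0.707107], [-0.707107, -0.707107]]
[[-0.707107, 0.707107], [-0.707107, -0.707107]] × [-4, -2]ᵀ ≈ [1.4142, 4.2426]ᵀ
Result: (1.4142, 4.2426)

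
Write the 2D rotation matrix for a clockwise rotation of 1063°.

Rotation matrix formula: [[cos θ, -sin θ], [sin θ, cos θ]]
A clockwise rotation by 1063° is equivalent to a counterclockwise rotation by -1063°.
For θ = -1063°:
cos(-1063°) = 0.9563
sin(-1063°) = 0.2924
Result: [[0.9563, -0.2924], [0.2924, 0.9563]]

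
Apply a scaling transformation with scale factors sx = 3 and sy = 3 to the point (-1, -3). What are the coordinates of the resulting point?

Scaling matrix:
[[3, 0], [0, 3]]
Result: (-1 × 3, -3 × 3) = (-3, -9)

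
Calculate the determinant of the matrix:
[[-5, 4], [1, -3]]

For a 2×2 matrix [[a, b], [c, d]], det = ad - bc
det = (-5)(-3) - (4)(1) = 15 - 4 = 11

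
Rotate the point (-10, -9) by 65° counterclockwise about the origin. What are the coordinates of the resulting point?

Rotation matrix for 65°: [[cos 65°, -sin 65°], [sin 65°, cos 65°]] ≈ [[0.422618, -0.906308], [0.906308, 0.422618]]
[[0.422618, -0.906308], [0.906308, 0.422618]] × [-10, -9]ᵀ ≈ [3.9306, -12.8666]ᵀ
Result: (3.9306, -12.8666)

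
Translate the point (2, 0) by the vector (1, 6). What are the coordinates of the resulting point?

Translation by (1, 6) (homogeneous matrix [[1, 0, 1], [0, 1, 6], [0, 0, 1]]):
x' = 2 + 1 = 3
y' = 0 + 6 = 6
Result: (3, 6)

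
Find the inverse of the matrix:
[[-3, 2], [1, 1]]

For [[a,b],[c,d]], inverse = (1/det)·[[d,-b],[-c,a]]
det = (-3)(1) - (2)(1) = -3 - 2 = -5
Inverse = (1/-5)·[[1, -2], [-1, -3]]
= [[-1/5, 2/5], [1/5, 3/5]]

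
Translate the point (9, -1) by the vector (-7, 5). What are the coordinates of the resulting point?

Translation by (-7, 5) (homogeneous matrix [[1, 0, -7], [0, 1, 5], [0, 0, 1]]):
x' = 9 + -7 = 2
y' = -1 + 5 = 4
Result: (2, 4)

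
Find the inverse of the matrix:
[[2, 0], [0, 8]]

For [[a,b],[c,d]], inverse = (1/det)·[[d,-b],[-c,a]]
det = (2)(8) - (0)(0) = 16 - 0 = 16
Inverse = (1/16)·[[8, 0], [0, 2]]
= [[1/2, 0], [0, 1/8]]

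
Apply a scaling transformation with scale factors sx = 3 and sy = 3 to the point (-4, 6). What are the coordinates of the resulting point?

Scaling matrix:
[[3, 0], [0, 3]]
Result: (-4 × 3, 6 × 3) = (-12, 18)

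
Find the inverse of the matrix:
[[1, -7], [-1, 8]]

For [[a,b],[c,d]], inverse = (1/det)·[[d,-b],[-c,a]]
det = (1)(8) - (-7)(-1) = 8 - 7 = 1
Inverse = [[8, 7], [1, 1]]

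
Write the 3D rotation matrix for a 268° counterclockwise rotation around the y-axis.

Rotation matrix for counterclockwise 268° around y-axis:
cos(268°) = -0.0349, sin(268°) = -0.9994
Result: [[-0.0349, 0, -0.9994], [0, 1, 0], [0.9994, 0, -0.0349]]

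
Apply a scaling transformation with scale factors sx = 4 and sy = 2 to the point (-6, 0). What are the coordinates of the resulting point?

Scaling matrix:
[[4, 0], [0, 2]]
Result: (-6 × 4, 0 × 2) = (-24, 0)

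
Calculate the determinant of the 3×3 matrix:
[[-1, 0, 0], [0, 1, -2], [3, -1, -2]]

Expansion along first row:
det = -1·det([[1,-2],[-1,-2]]) - 0·det([[0,-2],[3,-2]]) + 0·det([[0,1],[3,-1]])
    = -1·(1·-2 - -2·-1) - 0·(0·-2 - -2·3) + 0·(0·-1 - 1·3)
    = -1·-4 - 0·6 + 0·-3
    = 4 + 0 + 0 = 4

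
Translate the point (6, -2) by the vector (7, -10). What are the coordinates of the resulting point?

Translation by (7, -10) (homogeneous matrix [[1, 0, 7], [0, 1, -10], [0, 0, 1]]):
x' = 6 + 7 = 13
y' = -2 + -10 = -12
Result: (13, -12)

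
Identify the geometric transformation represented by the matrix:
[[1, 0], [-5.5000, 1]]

This matrix represents: vertical shear with factor -5.5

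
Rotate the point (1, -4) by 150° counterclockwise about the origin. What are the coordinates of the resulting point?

Rotation matrix for 150°: [[cos 150°, -sin 150°], [sin 150°, cos 150°]] ≈ [[-0.866025, -0.500000], [0.500000, -0.866025]]
[[-0.866025, -0.500000], [0.500000, -0.866025]] × [1, -4]ᵀ ≈ [1.1340, 3.9641]ᵀ
Result: (1.1340, 3.9641)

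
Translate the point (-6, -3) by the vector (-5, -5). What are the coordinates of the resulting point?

Translation by (-5, -5) (homogeneous matrix [[1, 0, -5], [0, 1, -5], [0, 0, 1]]):
x' = -6 + -5 = -11
y' = -3 + -5 = -8
Result: (-11, -8)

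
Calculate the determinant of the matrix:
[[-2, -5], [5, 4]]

For a 2×2 matrix [[a, b], [c, d]], det = ad - bc
det = (-2)(4) - (-5)(5) = -8 - -25 = 17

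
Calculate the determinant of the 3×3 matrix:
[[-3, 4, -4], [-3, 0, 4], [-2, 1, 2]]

Expansion along first row:
det = -3·det([[0,4],[1,2]]) - 4·det([[-3,4],[-2,2]]) + -4·det([[-3,0],[-2,1]])
    = -3·(0·2 - 4·1) - 4·(-3·2 - 4·-2) + -4·(-3·1 - 0·-2)
    = -3·-4 - 4·2 + -4·-3
    = 12 + -8 + 12 = 16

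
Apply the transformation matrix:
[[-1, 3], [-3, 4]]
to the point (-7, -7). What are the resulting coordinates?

Matrix multiplication:
[[-1, 3], [-3, 4]] × [-7, -7]ᵀ
= [(-1)(-7) + (3)(-7), (-3)(-7) + (4)(-7)]ᵀ
= [-14, -7]ᵀ
Result: (-14, -7)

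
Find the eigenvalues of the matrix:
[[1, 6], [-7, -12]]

Characteristic equation: det(A - λI) = 0
λ² - (trace)λ + (det) = 0
trace = 1 + -12 = -11, det = (1)(-12) - (6)(-7) = 30
λ² - (-11)λ + (30) = 0
λ = (-11 ± √((-11)² - 4·(30))) / 2 = (-11 ± √1) / 2
Solving: λ = -6, -5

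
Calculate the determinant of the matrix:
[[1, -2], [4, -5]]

For a 2×2 matrix [[a, b], [c, d]], det = ad - bc
det = (1)(-5) - (-2)(4) = -5 - -8 = 3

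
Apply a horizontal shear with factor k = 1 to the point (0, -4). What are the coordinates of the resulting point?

Shear matrix for horizontal shear with factor k = 1:
[[1, 1], [0, 1]]
Result: (0, -4) → (-4, -4)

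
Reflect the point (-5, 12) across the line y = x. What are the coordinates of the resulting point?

Reflection across line y = x: (-5, 12) → (12, -5)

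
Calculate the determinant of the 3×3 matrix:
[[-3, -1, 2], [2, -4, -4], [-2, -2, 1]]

Expansion along first row:
det = -3·det([[-4,-4],[-2,1]]) - -1·det([[2,-4],[-2,1]]) + 2·det([[2,-4],[-2,-2]])
    = -3·(-4·1 - -4·-2) - -1·(2·1 - -4·-2) + 2·(2·-2 - -4·-2)
    = -3·-12 - -1·-6 + 2·-12
    = 36 + -6 + -24 = 6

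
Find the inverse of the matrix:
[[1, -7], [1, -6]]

For [[a,b],[c,d]], inverse = (1/det)·[[d,-b],[-c,a]]
det = (1)(-6) - (-7)(1) = -6 - -7 = 1
Inverse = [[-6, 7], [-1, 1]]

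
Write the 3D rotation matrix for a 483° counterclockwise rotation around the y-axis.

Rotation matrix for counterclockwise 483° around y-axis:
cos(483°) = -0.5446, sin(483°) = 0.8387
Result: [[-0.5446, 0, 0.8387], [0, 1, 0], [-0.8387, 0, -0.5446]]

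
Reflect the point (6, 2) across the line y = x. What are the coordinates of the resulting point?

Reflection across line y = x: (6, 2) → (2, 6)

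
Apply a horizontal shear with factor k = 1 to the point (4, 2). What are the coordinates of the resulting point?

Shear matrix for horizontal shear with factor k = 1:
[[1, 1], [0, 1]]
Result: (4, 2) → (6, 2)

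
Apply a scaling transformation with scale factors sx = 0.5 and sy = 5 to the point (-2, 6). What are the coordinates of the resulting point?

Scaling matrix:
[[0.50, 0], [0, 5]]
Result: (-2 × 0.5, 6 × 5) = (-1, 30)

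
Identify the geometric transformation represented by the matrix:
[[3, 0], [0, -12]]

This matrix represents: non-uniform scaling by sx = 3, sy = -12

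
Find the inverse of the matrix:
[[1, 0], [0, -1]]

For [[a,b],[c,d]], inverse = (1/det)·[[d,-b],[-c,a]]
det = (1)(-1) - (0)(0) = -1 - 0 = -1
Inverse = (1/-1)·[[-1, 0], [0, 1]]
= [[1, 0], [0, -1]]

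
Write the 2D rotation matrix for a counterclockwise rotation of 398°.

Rotation matrix formula: [[cos θ, -sin θ], [sin θ, cos θ]]
For θ = 398°:
cos(398°) = 0.7880
sin(398°) = 0.6157
Result: [[0.7880, -0.6157], [0.6157, 0.7880]]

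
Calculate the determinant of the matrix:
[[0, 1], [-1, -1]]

For a 2×2 matrix [[a, b], [c, d]], det = ad - bc
det = (0)(-1) - (1)(-1) = 0 - -1 = 1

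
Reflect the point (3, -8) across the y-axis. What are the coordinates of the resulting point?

Reflection across y-axis: (3, -8) → (-3, -8)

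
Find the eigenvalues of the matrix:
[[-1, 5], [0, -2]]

Characteristic equation: det(A - λI) = 0
λ² - (trace)λ + (det) = 0
trace = -1 + -2 = -3, det = (-1)(-2) - (5)(0) = 2
λ² - (-3)λ + (2) = 0
λ = (-3 ± √((-3)² - 4·(2))) / 2 = (-3 ± √1) / 2
Solving: λ = -2, -1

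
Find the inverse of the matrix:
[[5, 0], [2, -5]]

For [[a,b],[c,d]], inverse = (1/det)·[[d,-b],[-c,a]]
det = (5)(-5) - (0)(2) = -25 - 0 = -25
Inverse = (1/-25)·[[-5, 0], [-2, 5]]
= [[1/5, 0], [2/25, -1/5]]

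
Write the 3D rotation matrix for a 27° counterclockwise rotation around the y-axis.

Rotation matrix for counterclockwise 27° around y-axis:
cos(27°) = 0.8910, sin(27°) = 0.4540
Result: [[0.8910, 0, 0.4540], [0, 1, 0], [-0.4540, 0, 0.8910]]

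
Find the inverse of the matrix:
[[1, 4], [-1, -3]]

For [[a,b],[c,d]], inverse = (1/det)·[[d,-b],[-c,a]]
det = (1)(-3) - (4)(-1) = -3 - -4 = 1
Inverse = [[-3, -4], [1, 1]]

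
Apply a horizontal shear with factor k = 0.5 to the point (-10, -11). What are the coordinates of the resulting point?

Shear matrix for horizontal shear with factor k = 0.5:
[[1, 0.50], [0, 1]]
Result: (-10, -11) → (-15.5, -11)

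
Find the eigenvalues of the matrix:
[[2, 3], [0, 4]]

Characteristic equation: det(A - λI) = 0
λ² - (trace)λ + (det) = 0
trace = 2 + 4 = 6, det = (2)(4) - (3)(0) = 8
λ² - (6)λ + (8) = 0
λ = (6 ± √((6)² - 4·(8))) / 2 = (6 ± √4) / 2
Solving: λ = 2, 4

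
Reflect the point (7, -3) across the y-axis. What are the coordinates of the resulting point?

Reflection across y-axis: (7, -3) → (-7, -3)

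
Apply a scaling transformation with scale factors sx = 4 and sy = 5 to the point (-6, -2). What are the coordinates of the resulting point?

Scaling matrix:
[[4, 0], [0, 5]]
Result: (-6 × 4, -2 × 5) = (-24, -10)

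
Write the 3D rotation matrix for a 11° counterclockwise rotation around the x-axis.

Rotation matrix for counterclockwise 11° around x-axis:
cos(11°) = 0.9816, sin(11°) = 0.1908
Result: [[1, 0, 0], [0, 0.9816, -0.1908], [0, 0.1908, 0.9816]]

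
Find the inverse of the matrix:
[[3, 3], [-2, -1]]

For [[a,b],[c,d]], inverse = (1/det)·[[d,-b],[-c,a]]
det = (3)(-1) - (3)(-2) = -3 - -6 = 3
Inverse = (1/3)·[[-1, -3], [2, 3]]
= [[-1/3, -1], [2/3, 1]]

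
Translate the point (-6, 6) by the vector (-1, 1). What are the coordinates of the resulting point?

Translation by (-1, 1) (homogeneous matrix [[1, 0, -1], [0, 1, 1], [0, 0, 1]]):
x' = -6 + -1 = -7
y' = 6 + 1 = 7
Result: (-7, 7)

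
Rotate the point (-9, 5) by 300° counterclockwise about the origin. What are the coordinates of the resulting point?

Rotation matrix for 300°: [[cos 300°, -sin 300°], [sin 300°, cos 300°]] ≈ [[0.500000, 0.866025], [-0.866025, 0.500000]]
[[0.500000, 0.866025], [-0.866025, 0.500000]] × [-9, 5]ᵀ ≈ [-0.1699, 10.2942]ᵀ
Result: (-0.1699, 10.2942)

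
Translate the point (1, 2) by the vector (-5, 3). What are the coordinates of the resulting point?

Translation by (-5, 3) (homogeneous matrix [[1, 0, -5], [0, 1, 3], [0, 0, 1]]):
x' = 1 + -5 = -4
y' = 2 + 3 = 5
Result: (-4, 5)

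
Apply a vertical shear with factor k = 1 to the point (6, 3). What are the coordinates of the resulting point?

Shear matrix for vertical shear with factor k = 1:
[[1, 0], [1, 1]]
Result: (6, 3) → (6, 9)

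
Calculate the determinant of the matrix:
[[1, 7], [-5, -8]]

For a 2×2 matrix [[a, b], [c, d]], det = ad - bc
det = (1)(-8) - (7)(-5) = -8 - -35 = 27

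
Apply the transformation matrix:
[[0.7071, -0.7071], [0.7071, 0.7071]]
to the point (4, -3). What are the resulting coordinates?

Matrix multiplication:
[[0.7071, -0.7071], [0.7071, 0.7071]] × [4, -3]ᵀ
= [(0.7071)(4) + (-0.7071)(-3), (0.7071)(4) + (0.7071)(-3)]ᵀ
= [4.9497, 0.7071]ᵀ
Result: (4.9497, 0.7071)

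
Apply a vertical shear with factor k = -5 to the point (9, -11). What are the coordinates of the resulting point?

Shear matrix for vertical shear with factor k = -5:
[[1, 0], [-5, 1]]
Result: (9, -11) → (9, -56)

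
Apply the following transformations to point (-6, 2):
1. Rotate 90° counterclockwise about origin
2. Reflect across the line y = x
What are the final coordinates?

Step 1: Rotate 90° → (-2, -6)
Step 2: Reflect across line y = x → (-6, -2)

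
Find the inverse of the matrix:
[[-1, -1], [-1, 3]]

For [[a,b],[c,d]], inverse = (1/det)·[[d,-b],[-c,a]]
det = (-1)(3) - (-1)(-1) = -3 - 1 = -4
Inverse = (1/-4)·[[3, 1], [1, -1]]
= [[-3/4, -1/4], [-1/4, 1/4]]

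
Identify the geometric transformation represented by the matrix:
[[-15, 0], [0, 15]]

This matrix represents: non-uniform scaling by sx = -15, sy = 15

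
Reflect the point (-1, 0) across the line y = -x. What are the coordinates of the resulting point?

Reflection across line y = -x: (-1, 0) → (0, 1)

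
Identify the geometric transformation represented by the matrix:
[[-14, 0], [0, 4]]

This matrix represents: non-uniform scaling by sx = -14, sy = 4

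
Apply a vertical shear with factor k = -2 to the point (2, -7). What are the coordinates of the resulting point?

Shear matrix for vertical shear with factor k = -2:
[[1, 0], [-2, 1]]
Result: (2, -7) → (2, -11)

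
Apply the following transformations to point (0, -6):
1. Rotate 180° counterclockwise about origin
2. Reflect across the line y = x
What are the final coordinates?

Step 1: Rotate 180° → (0, 6)
Step 2: Reflect across line y = x → (6, 0)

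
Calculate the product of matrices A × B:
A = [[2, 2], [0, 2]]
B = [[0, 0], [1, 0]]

Matrix multiplication:
C[0][0] = 2×0 + 2×1 = 2
C[0][1] = 2×0 + 2×0 = 0
C[1][0] = 0×0 + 2×1 = 2
C[1][1] = 0×0 + 2×0 = 0
Result: [[2, 0], [2, 0]]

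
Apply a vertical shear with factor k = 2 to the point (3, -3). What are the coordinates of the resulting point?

Shear matrix for vertical shear with factor k = 2:
[[1, 0], [2, 1]]
Result: (3, -3) → (3, 3)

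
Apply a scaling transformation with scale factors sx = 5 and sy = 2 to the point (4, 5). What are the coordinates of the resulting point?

Scaling matrix:
[[5, 0], [0, 2]]
Result: (4 × 5, 5 × 2) = (20, 10)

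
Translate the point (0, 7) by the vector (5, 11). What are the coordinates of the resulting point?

Translation by (5, 11) (homogeneous matrix [[1, 0, 5], [0, 1, 11], [0, 0, 1]]):
x' = 0 + 5 = 5
y' = 7 + 11 = 18
Result: (5, 18)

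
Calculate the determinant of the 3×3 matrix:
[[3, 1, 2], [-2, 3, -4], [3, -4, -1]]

Expansion along first row:
det = 3·det([[3,-4],[-4,-1]]) - 1·det([[-2,-4],[3,-1]]) + 2·det([[-2,3],[3,-4]])
    = 3·(3·-1 - -4·-4) - 1·(-2·-1 - -4·3) + 2·(-2·-4 - 3·3)
    = 3·-19 - 1·14 + 2·-1
    = -57 + -14 + -2 = -73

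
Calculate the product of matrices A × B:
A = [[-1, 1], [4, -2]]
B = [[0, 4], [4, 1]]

Matrix multiplication:
C[0][0] = -1×0 + 1×4 = 4
C[0][1] = -1×4 + 1×1 = -3
C[1][0] = 4×0 + -2×4 = -8
C[1][1] = 4×4 + -2×1 = 14
Result: [[4, -3], [-8, 14]]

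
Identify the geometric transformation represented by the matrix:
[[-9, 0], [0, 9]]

This matrix represents: non-uniform scaling by sx = -9, sy = 9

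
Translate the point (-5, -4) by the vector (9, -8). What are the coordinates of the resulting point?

Translation by (9, -8) (homogeneous matrix [[1, 0, 9], [0, 1, -8], [0, 0, 1]]):
x' = -5 + 9 = 4
y' = -4 + -8 = -12
Result: (4, -12)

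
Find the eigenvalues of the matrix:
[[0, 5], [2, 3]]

Characteristic equation: det(A - λI) = 0
λ² - (trace)λ + (det) = 0
trace = 0 + 3 = 3, det = (0)(3) - (5)(2) = -10
λ² - (3)λ + (-10) = 0
λ = (3 ± √((3)² - 4·(-10))) / 2 = (3 ± √49) / 2
Solving: λ = -2, 5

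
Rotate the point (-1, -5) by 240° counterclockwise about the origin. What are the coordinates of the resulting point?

Rotation matrix for 240°: [[cos 240°, -sin 240°], [sin 240°, cos 240°]] ≈ [[-0.500000, 0.866025], [-0.866025, -0.500000]]
[[-0.500000, 0.866025], [-0.866025, -0.500000]] × [-1, -5]ᵀ ≈ [-3.8301, 3.3660]ᵀ
Result: (-3.8301, 3.3660)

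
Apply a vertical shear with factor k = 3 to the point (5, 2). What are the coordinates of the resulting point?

Shear matrix for vertical shear with factor k = 3:
[[1, 0], [3, 1]]
Result: (5, 2) → (5, 17)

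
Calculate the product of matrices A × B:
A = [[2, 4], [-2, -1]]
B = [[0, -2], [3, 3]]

Matrix multiplication:
C[0][0] = 2×0 + 4×3 = 12
C[0][1] = 2×-2 + 4×3 = 8
C[1][0] = -2×0 + -1×3 = -3
C[1][1] = -2×-2 + -1×3 = 1
Result: [[12, 8], [-3, 1]]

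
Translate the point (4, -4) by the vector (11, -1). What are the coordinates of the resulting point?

Translation by (11, -1) (homogeneous matrix [[1, 0, 11], [0, 1, -1], [0, 0, 1]]):
x' = 4 + 11 = 15
y' = -4 + -1 = -5
Result: (15, -5)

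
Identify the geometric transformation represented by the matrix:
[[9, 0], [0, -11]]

This matrix represents: non-uniform scaling by sx = 9, sy = -11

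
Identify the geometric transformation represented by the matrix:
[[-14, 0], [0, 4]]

This matrix represents: non-uniform scaling by sx = -14, sy = 4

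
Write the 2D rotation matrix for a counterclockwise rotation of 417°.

Rotation matrix formula: [[cos θ, -sin θ], [sin θ, cos θ]]
For θ = 417°:
cos(417°) = 0.5446
sin(417°) = 0.8387
Result: [[0.5446, -0.8387], [0.8387, 0.5446]]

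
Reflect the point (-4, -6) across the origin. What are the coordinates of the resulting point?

Reflection across origin: (-4, -6) → (4, 6)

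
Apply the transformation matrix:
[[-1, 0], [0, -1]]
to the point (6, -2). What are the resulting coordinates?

Matrix multiplication:
[[-1, 0], [0, -1]] × [6, -2]ᵀ
= [(-1)(6) + (0)(-2), (0)(6) + (-1)(-2)]ᵀ
= [-6, 2]ᵀ
Result: (-6, 2)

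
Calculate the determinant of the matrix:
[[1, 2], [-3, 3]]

For a 2×2 matrix [[a, b], [c, d]], det = ad - bc
det = (1)(3) - (2)(-3) = 3 - -6 = 9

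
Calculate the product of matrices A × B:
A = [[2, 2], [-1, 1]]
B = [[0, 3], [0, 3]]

Matrix multiplication:
C[0][0] = 2×0 + 2×0 = 0
C[0][1] = 2×3 + 2×3 = 12
C[1][0] = -1×0 + 1×0 = 0
C[1][1] = -1×3 + 1×3 = 0
Result: [[0, 12], [0, 0]]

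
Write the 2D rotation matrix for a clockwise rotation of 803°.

Rotation matrix formula: [[cos θ, -sin θ], [sin θ, cos θ]]
A clockwise rotation by 803° is equivalent to a counterclockwise rotation by -803°.
For θ = -803°:
cos(-803°) = 0.1219
sin(-803°) = -0.9925
Result: [[0.1219, 0.9925], [-0.9925, 0.1219]]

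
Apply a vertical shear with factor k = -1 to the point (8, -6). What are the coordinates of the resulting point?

Shear matrix for vertical shear with factor k = -1:
[[1, 0], [-1, 1]]
Result: (8, -6) → (8, -14)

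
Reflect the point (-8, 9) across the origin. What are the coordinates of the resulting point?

Reflection across origin: (-8, 9) → (8, -9)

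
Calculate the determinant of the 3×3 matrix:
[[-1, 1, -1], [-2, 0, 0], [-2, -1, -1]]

Expansion along first row:
det = -1·det([[0,0],[-1,-1]]) - 1·det([[-2,0],[-2,-1]]) + -1·det([[-2,0],[-2,-1]])
    = -1·(0·-1 - 0·-1) - 1·(-2·-1 - 0·-2) + -1·(-2·-1 - 0·-2)
    = -1·0 - 1·2 + -1·2
    = 0 + -2 + -2 = -4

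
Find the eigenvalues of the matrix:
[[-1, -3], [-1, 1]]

Characteristic equation: det(A - λI) = 0
λ² - (trace)λ + (det) = 0
trace = -1 + 1 = 0, det = (-1)(1) - (-3)(-1) = -4
λ² - (0)λ + (-4) = 0
λ = (0 ± √((0)² - 4·(-4))) / 2 = (0 ± √16) / 2
Solving: λ = -2, 2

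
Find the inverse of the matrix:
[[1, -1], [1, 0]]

For [[a,b],[c,d]], inverse = (1/det)·[[d,-b],[-c,a]]
det = (1)(0) - (-1)(1) = 0 - -1 = 1
Inverse = [[0, 1], [-1, 1]]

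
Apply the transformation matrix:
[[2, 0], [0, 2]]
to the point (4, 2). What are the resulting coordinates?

Matrix multiplication:
[[2, 0], [0, 2]] × [4, 2]ᵀ
= [(2)(4) + (0)(2), (0)(4) + (2)(2)]ᵀ
= [8, 4]ᵀ
Result: (8, 4)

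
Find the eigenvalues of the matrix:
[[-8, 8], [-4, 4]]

Characteristic equation: det(A - λI) = 0
λ² - (trace)λ + (det) = 0
trace = -8 + 4 = -4, det = (-8)(4) - (8)(-4) = 0
λ² - (-4)λ + (0) = 0
λ = (-4 ± √((-4)² - 4·(0))) / 2 = (-4 ± √16) / 2
Solving: λ = -4, 0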